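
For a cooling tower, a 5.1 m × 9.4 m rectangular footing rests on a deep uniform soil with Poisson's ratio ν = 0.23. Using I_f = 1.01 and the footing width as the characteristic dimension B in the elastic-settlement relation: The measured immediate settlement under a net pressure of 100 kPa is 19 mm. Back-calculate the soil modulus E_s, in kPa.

E_s ≈ 25700 kPa

S_e = q·B·(1−ν²)/E_s · I_f  ⇒  E_s = q·B·(1−ν²)·I_f / S_e.
E_s = 100 × 5.1 × 0.9471 × 1.01 / 0.019 = 25680 kPa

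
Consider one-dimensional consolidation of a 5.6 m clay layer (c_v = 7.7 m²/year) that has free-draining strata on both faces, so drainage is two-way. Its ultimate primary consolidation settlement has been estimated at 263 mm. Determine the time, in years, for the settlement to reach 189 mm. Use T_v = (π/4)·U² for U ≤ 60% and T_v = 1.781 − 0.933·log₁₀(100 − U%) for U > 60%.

Drainage path length: H_d = H/2 = 2.8 m (double drainage).
U = S(t)/S_ult = 189/263 = 0.7186.
U > 60%: T_v = 1.781 − 0.933·log₁₀(100 − 71.863) = 0.42883.
t = T_v·H_d²/c_v = 0.42883×2.8²/7.7 = 0.4366 years.

t ≈ 0.437 years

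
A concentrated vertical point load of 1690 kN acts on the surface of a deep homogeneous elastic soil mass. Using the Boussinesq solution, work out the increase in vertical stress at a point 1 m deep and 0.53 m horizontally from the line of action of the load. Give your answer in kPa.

Δσ_z ≈ 435 kPa

Boussinesq vertical stress below a point load on an elastic half-space:
Δσ_z = 3P/(2πz²) · [1 + (r/z)²]^(−5/2)
r/z = 0.53/1 = 0.53; [1+(r/z)²]^(−5/2) = 0.53853.
Δσ_z = 3×1690/(2π×1²) × 0.53853 = 806.92 × 0.53853 = 434.6 kPa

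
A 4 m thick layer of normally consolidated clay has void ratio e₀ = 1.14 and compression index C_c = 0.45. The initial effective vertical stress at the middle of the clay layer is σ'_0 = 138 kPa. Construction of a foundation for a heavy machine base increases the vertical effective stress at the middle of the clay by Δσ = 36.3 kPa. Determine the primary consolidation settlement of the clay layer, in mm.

S_c ≈ 85.3 mm

Final effective stress: σ'_f = σ'_0 + Δσ = 138 + 36.3 = 174.3 kPa.
Normally consolidated clay, so the full stress increment lies on the virgin compression line:
S_c = C_c·H/(1+e₀)·log₁₀(σ'_f/σ'_0) = 0.45×4/(1+1.14)×log₁₀(174.3/138)
    = 0.84112 × 0.10142 = 0.08531 m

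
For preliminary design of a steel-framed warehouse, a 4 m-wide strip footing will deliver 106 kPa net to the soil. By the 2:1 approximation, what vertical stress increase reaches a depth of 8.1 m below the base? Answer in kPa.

Δσ_z ≈ 35 kPa

By the 2:1 method the load spreads at 1 horizontal : 2 vertical, so at depth z the loaded area has grown by z in each plan dimension:
Δσ = qB/(B+z) = 106×4/(4+8.1) = 35.041 kPa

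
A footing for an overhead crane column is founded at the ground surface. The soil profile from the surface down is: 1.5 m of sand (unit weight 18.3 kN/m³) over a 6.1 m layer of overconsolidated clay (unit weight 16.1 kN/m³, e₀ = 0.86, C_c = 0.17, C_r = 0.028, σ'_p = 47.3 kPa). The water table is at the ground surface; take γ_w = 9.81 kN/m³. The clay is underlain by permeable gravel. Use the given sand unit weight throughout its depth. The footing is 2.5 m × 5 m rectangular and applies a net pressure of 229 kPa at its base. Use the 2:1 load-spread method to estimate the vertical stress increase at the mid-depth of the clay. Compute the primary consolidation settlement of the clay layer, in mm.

Mid-depth of clay below the ground surface: z = 1.5 + 6.1/2 = 4.55 m.
Total vertical stress at mid-clay: σ_v = 18.3×1.5 + 16.1×3.05 = 76.555 kPa.
Pore pressure: u = 9.81×(4.55 − 0) = 44.636 kPa.
Initial effective stress: σ'_0 = σ_v − u = 76.555 − 44.636 = 31.919 kPa.
Stress increase at mid-clay by the 2:1 spreading method:
Δσ = qBL/((B+z)(L+z)) = 229×2.5×5/((2.5+4.55)(5+4.55)) = 42.516 kPa
Final effective stress: σ'_f = 31.919 + 42.516 = 74.435 kPa.
σ'_f = 74.435 > σ'_p = 47.3 kPa, so the stress path crosses the preconsolidation pressure — recompression up to σ'_p, then virgin compression beyond:
S_c = H/(1+e₀)·[C_r·log₁₀(σ'_p/σ'_0) + C_c·log₁₀(σ'_f/σ'_p)]
    = 6.1/1.86 × [0.028×log₁₀(47.3/31.919) + 0.17×log₁₀(74.435/47.3)]
    = 3.2796 × [0.0047827 + 0.033476] = 0.1255 m

S_c ≈ 125 mm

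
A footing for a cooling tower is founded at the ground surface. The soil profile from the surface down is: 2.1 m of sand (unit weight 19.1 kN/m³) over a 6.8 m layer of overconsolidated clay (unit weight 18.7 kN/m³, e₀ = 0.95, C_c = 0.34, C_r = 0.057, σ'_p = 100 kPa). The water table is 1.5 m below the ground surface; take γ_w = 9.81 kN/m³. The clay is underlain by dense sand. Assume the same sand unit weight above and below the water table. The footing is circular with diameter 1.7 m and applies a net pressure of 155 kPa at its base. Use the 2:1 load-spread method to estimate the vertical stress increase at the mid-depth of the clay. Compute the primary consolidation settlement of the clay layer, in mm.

S_c ≈ 10.9 mm

Mid-depth of clay below the ground surface: z = 2.1 + 6.8/2 = 5.5 m.
Total vertical stress at mid-clay: σ_v = 19.1×2.1 + 18.7×3.4 = 103.69 kPa.
Pore pressure: u = 9.81×(5.5 − 1.5) = 39.24 kPa.
Initial effective stress: σ'_0 = σ_v − u = 103.69 − 39.24 = 64.45 kPa.
Stress increase at mid-clay by the 2:1 spreading method:
Δσ ≈ qD²/(D+z)² = 155×1.7²/(1.7+5.5)² = 8.641 kPa
Final effective stress: σ'_f = 64.45 + 8.641 = 73.091 kPa.
σ'_f = 73.091 ≤ σ'_p = 100 kPa, so the clay remains overconsolidated and only the recompression index applies:
S_c = C_r·H/(1+e₀)·log₁₀(σ'_f/σ'_0) = 0.057×6.8/1.95×log₁₀(73.091/64.45)
    = 0.19877 × 0.054641 = 0.01086 m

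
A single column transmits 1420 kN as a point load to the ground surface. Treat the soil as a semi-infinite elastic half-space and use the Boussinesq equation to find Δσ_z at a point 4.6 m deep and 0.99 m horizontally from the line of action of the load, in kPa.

Boussinesq vertical stress below a point load on an elastic half-space:
Δσ_z = 3P/(2πz²) · [1 + (r/z)²]^(−5/2)
r/z = 0.99/4.6 = 0.21522; [1+(r/z)²]^(−5/2) = 0.89298.
Δσ_z = 3×1420/(2π×4.6²) × 0.89298 = 32.042 × 0.89298 = 28.61 kPa

Δσ_z ≈ 28.6 kPa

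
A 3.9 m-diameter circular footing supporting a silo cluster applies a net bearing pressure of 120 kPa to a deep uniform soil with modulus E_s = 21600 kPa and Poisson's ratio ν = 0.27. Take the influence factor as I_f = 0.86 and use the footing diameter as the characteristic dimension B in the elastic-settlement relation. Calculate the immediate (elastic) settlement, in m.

Immediate (elastic) settlement: S_e = q·B·(1−ν²)/E_s · I_f.
S_e = 120 × 3.9 × (1 − 0.27²) / 21600 × 0.86
    = 120 × 3.9 × 0.9271 / 21600 × 0.86
    = 0.01727 m

S_e ≈ 0.0173 m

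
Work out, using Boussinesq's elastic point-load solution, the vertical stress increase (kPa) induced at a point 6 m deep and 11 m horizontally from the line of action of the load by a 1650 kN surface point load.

Boussinesq vertical stress below a point load on an elastic half-space:
Δσ_z = 3P/(2πz²) · [1 + (r/z)²]^(−5/2)
r/z = 11/6 = 1.8333; [1+(r/z)²]^(−5/2) = 0.025177.
Δσ_z = 3×1650/(2π×6²) × 0.025177 = 21.884 × 0.025177 = 0.551 kPa

Δσ_z ≈ 0.551 kPa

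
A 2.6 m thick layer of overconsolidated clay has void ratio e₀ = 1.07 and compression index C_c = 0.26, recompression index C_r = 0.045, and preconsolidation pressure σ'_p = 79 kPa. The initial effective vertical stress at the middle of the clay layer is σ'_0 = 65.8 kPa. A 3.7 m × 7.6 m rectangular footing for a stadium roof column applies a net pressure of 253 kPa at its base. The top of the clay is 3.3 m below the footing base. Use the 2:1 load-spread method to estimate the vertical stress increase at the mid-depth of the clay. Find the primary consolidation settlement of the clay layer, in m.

Mid-depth of clay below the footing base: z = 3.3 + 2.6/2 = 4.6 m.
Stress increase at mid-clay by the 2:1 spreading method:
Δσ = qBL/((B+z)(L+z)) = 253×3.7×7.6/((3.7+4.6)(7.6+4.6)) = 70.258 kPa
Final effective stress: σ'_f = 65.8 + 70.258 = 136.06 kPa.
σ'_f = 136.06 > σ'_p = 79 kPa, so the stress path crosses the preconsolidation pressure — recompression up to σ'_p, then virgin compression beyond:
S_c = H/(1+e₀)·[C_r·log₁₀(σ'_p/σ'_0) + C_c·log₁₀(σ'_f/σ'_p)]
    = 2.6/2.07 × [0.045×log₁₀(79/65.8) + 0.26×log₁₀(136.06/79)]
    = 1.256 × [0.0035731 + 0.061387] = 0.08159 m

S_c ≈ 0.0816 m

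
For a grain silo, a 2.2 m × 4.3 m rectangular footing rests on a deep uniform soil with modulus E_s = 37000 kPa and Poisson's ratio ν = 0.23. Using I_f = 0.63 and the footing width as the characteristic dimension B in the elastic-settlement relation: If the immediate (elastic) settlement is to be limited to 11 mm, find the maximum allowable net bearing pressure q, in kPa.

q ≈ 310 kPa

S_e = q·B·(1−ν²)/E_s · I_f  ⇒  q = S_e·E_s / (B·(1−ν²)·I_f).
q = 0.011 × 37000 / (2.2 × 0.9471 × 0.63) = 310.1 kPa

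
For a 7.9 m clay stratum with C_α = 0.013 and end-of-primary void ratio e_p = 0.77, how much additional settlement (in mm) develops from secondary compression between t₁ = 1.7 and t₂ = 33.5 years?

Secondary compression: S_s = C_α·H/(1+e_p)·log₁₀(t₂/t₁)
S_s = 0.013×7.9/(1+0.77)×log₁₀(33.5/1.7)
    = 0.05802 × 1.295 = 0.07512 m

S_s ≈ 75.1 mm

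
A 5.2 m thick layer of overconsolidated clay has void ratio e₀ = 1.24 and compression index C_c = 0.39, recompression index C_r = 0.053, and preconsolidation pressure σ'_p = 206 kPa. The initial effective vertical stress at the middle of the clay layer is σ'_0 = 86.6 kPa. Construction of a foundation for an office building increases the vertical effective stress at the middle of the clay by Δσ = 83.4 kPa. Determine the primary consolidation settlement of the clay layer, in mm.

S_c ≈ 36 mm

Final effective stress: σ'_f = 86.6 + 83.4 = 170 kPa.
σ'_f = 170 ≤ σ'_p = 206 kPa, so the clay remains overconsolidated and only the recompression index applies:
S_c = C_r·H/(1+e₀)·log₁₀(σ'_f/σ'_0) = 0.053×5.2/2.24×log₁₀(170/86.6)
    = 0.12303 × 0.29293 = 0.03604 m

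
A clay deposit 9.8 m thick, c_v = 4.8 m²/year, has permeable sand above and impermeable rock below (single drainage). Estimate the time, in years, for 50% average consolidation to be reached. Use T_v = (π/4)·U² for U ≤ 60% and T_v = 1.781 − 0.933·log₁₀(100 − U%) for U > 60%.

t ≈ 3.93 years

Drainage path length: H_d = H = 9.8 m (single drainage).
U ≤ 60%: T_v = (π/4)·U² = (π/4)×0.5² = 0.19635.
t = T_v·H_d²/c_v = 0.19635×9.8²/4.8 = 3.929 years.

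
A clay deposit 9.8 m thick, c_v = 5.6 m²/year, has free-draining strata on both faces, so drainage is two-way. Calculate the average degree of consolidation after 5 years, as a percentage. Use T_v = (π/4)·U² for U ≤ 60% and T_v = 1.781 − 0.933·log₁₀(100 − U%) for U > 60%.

U ≈ 95.4 %

Drainage path length: H_d = H/2 = 4.9 m (double drainage).
T_v = c_v·t/H_d² = 5.6×5/4.9² = 1.1662.
T_v = 1.1662 corresponds to the U > 60% branch:
U = 1 − 10^((1.781 − T_v)/0.933)/100 = 0.9544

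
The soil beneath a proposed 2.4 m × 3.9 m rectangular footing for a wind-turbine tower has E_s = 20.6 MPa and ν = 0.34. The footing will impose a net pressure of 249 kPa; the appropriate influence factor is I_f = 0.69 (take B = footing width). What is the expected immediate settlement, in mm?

S_e ≈ 17.7 mm

Immediate (elastic) settlement: S_e = q·B·(1−ν²)/E_s · I_f.
E_s = 20.6 MPa = 20600 kPa.
S_e = 249 × 2.4 × (1 − 0.34²) / 20600 × 0.69
    = 249 × 2.4 × 0.8844 / 20600 × 0.69
    = 0.0177 m = 17.7 mm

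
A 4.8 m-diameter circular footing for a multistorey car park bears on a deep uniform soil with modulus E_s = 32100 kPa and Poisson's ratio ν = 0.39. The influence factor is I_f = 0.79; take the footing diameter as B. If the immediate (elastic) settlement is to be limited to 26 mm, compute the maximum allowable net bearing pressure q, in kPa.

q ≈ 260 kPa

S_e = q·B·(1−ν²)/E_s · I_f  ⇒  q = S_e·E_s / (B·(1−ν²)·I_f).
q = 0.026 × 32100 / (4.8 × 0.8479 × 0.79) = 259.6 kPa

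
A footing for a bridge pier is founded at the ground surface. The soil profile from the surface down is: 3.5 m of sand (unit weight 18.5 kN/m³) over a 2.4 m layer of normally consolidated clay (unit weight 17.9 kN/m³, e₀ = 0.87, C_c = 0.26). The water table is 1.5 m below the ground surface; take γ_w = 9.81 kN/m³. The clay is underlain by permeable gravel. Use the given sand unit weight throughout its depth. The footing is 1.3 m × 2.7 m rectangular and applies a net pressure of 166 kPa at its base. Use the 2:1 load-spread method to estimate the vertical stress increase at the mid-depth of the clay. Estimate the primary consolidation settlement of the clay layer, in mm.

S_c ≈ 31.1 mm

Mid-depth of clay below the ground surface: z = 3.5 + 2.4/2 = 4.7 m.
Total vertical stress at mid-clay: σ_v = 18.5×3.5 + 17.9×1.2 = 86.23 kPa.
Pore pressure: u = 9.81×(4.7 − 1.5) = 31.392 kPa.
Initial effective stress: σ'_0 = σ_v − u = 86.23 − 31.392 = 54.838 kPa.
Stress increase at mid-clay by the 2:1 spreading method:
Δσ = qBL/((B+z)(L+z)) = 166×1.3×2.7/((1.3+4.7)(2.7+4.7)) = 13.123 kPa
Final effective stress: σ'_f = σ'_0 + Δσ = 54.838 + 13.123 = 67.961 kPa.
Normally consolidated clay, so the full stress increment lies on the virgin compression line:
S_c = C_c·H/(1+e₀)·log₁₀(σ'_f/σ'_0) = 0.26×2.4/(1+0.87)×log₁₀(67.961/54.838)
    = 0.33369 × 0.093178 = 0.03109 m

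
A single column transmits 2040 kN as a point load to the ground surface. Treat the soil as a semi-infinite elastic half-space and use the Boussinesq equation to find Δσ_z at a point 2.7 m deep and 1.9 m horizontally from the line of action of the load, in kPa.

Boussinesq vertical stress below a point load on an elastic half-space:
Δσ_z = 3P/(2πz²) · [1 + (r/z)²]^(−5/2)
r/z = 1.9/2.7 = 0.7037; [1+(r/z)²]^(−5/2) = 0.36581.
Δσ_z = 3×2040/(2π×2.7²) × 0.36581 = 133.61 × 0.36581 = 48.88 kPa

Δσ_z ≈ 48.9 kPa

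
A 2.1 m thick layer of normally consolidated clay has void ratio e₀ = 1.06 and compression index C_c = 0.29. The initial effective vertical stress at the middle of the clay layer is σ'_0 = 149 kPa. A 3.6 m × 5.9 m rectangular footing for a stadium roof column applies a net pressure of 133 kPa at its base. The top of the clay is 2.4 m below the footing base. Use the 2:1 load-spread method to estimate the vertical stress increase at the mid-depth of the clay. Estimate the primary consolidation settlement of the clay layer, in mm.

Mid-depth of clay below the footing base: z = 2.4 + 2.1/2 = 3.45 m.
Stress increase at mid-clay by the 2:1 spreading method:
Δσ = qBL/((B+z)(L+z)) = 133×3.6×5.9/((3.6+3.45)(5.9+3.45)) = 42.855 kPa
Final effective stress: σ'_f = σ'_0 + Δσ = 149 + 42.855 = 191.85 kPa.
Normally consolidated clay, so the full stress increment lies on the virgin compression line:
S_c = C_c·H/(1+e₀)·log₁₀(σ'_f/σ'_0) = 0.29×2.1/(1+1.06)×log₁₀(191.85/149)
    = 0.29563 × 0.10978 = 0.03245 m

S_c ≈ 32.5 mm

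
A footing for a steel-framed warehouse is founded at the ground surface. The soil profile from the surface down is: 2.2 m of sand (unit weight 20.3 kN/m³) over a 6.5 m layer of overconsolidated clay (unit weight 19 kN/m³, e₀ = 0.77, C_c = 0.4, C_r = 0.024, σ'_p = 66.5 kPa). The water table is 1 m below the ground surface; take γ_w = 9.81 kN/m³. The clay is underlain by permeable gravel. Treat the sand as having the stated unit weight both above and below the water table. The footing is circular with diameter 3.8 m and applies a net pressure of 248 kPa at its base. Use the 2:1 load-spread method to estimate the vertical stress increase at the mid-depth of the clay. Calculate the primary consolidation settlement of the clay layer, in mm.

S_c ≈ 291 mm

Mid-depth of clay below the ground surface: z = 2.2 + 6.5/2 = 5.45 m.
Total vertical stress at mid-clay: σ_v = 20.3×2.2 + 19×3.25 = 106.41 kPa.
Pore pressure: u = 9.81×(5.45 − 1) = 43.655 kPa.
Initial effective stress: σ'_0 = σ_v − u = 106.41 − 43.655 = 62.755 kPa.
Stress increase at mid-clay by the 2:1 spreading method:
Δσ ≈ qD²/(D+z)² = 248×3.8²/(3.8+5.45)² = 41.854 kPa
Final effective stress: σ'_f = 62.755 + 41.854 = 104.61 kPa.
σ'_f = 104.61 > σ'_p = 66.5 kPa, so the stress path crosses the preconsolidation pressure — recompression up to σ'_p, then virgin compression beyond:
S_c = H/(1+e₀)·[C_r·log₁₀(σ'_p/σ'_0) + C_c·log₁₀(σ'_f/σ'_p)]
    = 6.5/1.77 × [0.024×log₁₀(66.5/62.755) + 0.4×log₁₀(104.61/66.5)]
    = 3.6723 × [0.00060416 + 0.078701] = 0.2912 m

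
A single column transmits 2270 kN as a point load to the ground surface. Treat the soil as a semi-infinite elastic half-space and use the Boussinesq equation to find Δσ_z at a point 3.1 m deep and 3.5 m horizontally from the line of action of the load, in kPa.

Δσ_z ≈ 14.5 kPa

Boussinesq vertical stress below a point load on an elastic half-space:
Δσ_z = 3P/(2πz²) · [1 + (r/z)²]^(−5/2)
r/z = 3.5/3.1 = 1.129; [1+(r/z)²]^(−5/2) = 0.12814.
Δσ_z = 3×2270/(2π×3.1²) × 0.12814 = 112.78 × 0.12814 = 14.45 kPa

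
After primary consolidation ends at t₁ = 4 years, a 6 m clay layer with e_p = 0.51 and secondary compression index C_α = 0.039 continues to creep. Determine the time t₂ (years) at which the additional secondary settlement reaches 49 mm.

S_s = C_α·H/(1+e_p)·log₁₀(t₂/t₁) ⇒ log₁₀(t₂/t₁) = S_s·(1+e_p)/(C_α·H).
log₁₀(t₂/t₁) = 0.049 × (1+0.51) / (0.039×6) = 0.3162
t₂ = t₁ × 10^0.3162 = 4 × 2.071 = 8.284 years

t₂ ≈ 8.28 years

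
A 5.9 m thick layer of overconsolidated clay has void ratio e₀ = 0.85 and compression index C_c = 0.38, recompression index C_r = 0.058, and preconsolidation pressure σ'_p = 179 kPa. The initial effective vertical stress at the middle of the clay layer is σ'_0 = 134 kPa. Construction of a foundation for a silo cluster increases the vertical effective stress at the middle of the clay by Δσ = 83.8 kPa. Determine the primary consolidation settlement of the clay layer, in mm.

Final effective stress: σ'_f = 134 + 83.8 = 217.8 kPa.
σ'_f = 217.8 > σ'_p = 179 kPa, so the stress path crosses the preconsolidation pressure — recompression up to σ'_p, then virgin compression beyond:
S_c = H/(1+e₀)·[C_r·log₁₀(σ'_p/σ'_0) + C_c·log₁₀(σ'_f/σ'_p)]
    = 5.9/1.85 × [0.058×log₁₀(179/134) + 0.38×log₁₀(217.8/179)]
    = 3.1892 × [0.0072934 + 0.032378] = 0.1265 m

S_c ≈ 127 mm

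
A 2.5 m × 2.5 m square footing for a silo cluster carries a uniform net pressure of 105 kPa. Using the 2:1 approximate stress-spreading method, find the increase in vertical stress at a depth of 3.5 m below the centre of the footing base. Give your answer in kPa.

By the 2:1 method the load spreads at 1 horizontal : 2 vertical, so at depth z the loaded area has grown by z in each plan dimension:
Δσ = qBL/((B+z)(L+z)) = 105×2.5×2.5/((2.5+3.5)(2.5+3.5)) = 18.229 kPa

Δσ_z ≈ 18.2 kPa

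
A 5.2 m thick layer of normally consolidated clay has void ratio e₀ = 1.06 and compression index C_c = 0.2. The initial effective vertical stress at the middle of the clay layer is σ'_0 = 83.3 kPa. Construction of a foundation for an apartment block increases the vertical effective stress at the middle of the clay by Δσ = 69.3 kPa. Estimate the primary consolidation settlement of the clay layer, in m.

S_c ≈ 0.133 m

Final effective stress: σ'_f = σ'_0 + Δσ = 83.3 + 69.3 = 152.6 kPa.
Normally consolidated clay, so the full stress increment lies on the virgin compression line:
S_c = C_c·H/(1+e₀)·log₁₀(σ'_f/σ'_0) = 0.2×5.2/(1+1.06)×log₁₀(152.6/83.3)
    = 0.50485 × 0.26291 = 0.1327 m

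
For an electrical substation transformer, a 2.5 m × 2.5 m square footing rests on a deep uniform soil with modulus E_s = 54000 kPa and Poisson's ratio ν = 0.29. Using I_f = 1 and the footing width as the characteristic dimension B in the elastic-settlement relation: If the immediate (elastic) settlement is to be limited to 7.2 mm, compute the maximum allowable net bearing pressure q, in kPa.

q ≈ 170 kPa

S_e = q·B·(1−ν²)/E_s · I_f  ⇒  q = S_e·E_s / (B·(1−ν²)·I_f).
q = 0.0072 × 54000 / (2.5 × 0.9159 × 1) = 169.8 kPa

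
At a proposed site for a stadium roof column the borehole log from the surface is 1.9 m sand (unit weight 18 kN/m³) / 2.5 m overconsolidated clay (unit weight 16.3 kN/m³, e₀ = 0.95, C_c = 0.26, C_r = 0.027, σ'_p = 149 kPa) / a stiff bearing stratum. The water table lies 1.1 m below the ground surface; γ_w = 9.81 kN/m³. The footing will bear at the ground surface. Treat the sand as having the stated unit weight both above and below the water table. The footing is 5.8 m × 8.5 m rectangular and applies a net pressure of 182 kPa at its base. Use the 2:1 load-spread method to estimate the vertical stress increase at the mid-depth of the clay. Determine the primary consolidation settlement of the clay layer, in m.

S_c ≈ 0.0188 m

Mid-depth of clay below the ground surface: z = 1.9 + 2.5/2 = 3.15 m.
Total vertical stress at mid-clay: σ_v = 18×1.9 + 16.3×1.25 = 54.575 kPa.
Pore pressure: u = 9.81×(3.15 − 1.1) = 20.11 kPa.
Initial effective stress: σ'_0 = σ_v − u = 54.575 − 20.11 = 34.465 kPa.
Stress increase at mid-clay by the 2:1 spreading method:
Δσ = qBL/((B+z)(L+z)) = 182×5.8×8.5/((5.8+3.15)(8.5+3.15)) = 86.054 kPa
Final effective stress: σ'_f = 34.465 + 86.054 = 120.52 kPa.
σ'_f = 120.52 ≤ σ'_p = 149 kPa, so the clay remains overconsolidated and only the recompression index applies:
S_c = C_r·H/(1+e₀)·log₁₀(σ'_f/σ'_0) = 0.027×2.5/1.95×log₁₀(120.52/34.465)
    = 0.034617 × 0.54368 = 0.01882 m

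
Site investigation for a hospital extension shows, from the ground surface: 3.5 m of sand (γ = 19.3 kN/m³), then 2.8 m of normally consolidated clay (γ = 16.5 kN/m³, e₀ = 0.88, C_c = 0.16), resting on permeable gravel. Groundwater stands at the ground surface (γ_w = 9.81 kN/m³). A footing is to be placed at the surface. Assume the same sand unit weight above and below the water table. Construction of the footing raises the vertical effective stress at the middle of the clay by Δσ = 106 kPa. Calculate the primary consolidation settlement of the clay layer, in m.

Mid-depth of clay below the ground surface: z = 3.5 + 2.8/2 = 4.9 m.
Total vertical stress at mid-clay: σ_v = 19.3×3.5 + 16.5×1.4 = 90.65 kPa.
Pore pressure: u = 9.81×(4.9 − 0) = 48.069 kPa.
Initial effective stress: σ'_0 = σ_v − u = 90.65 − 48.069 = 42.581 kPa.
Final effective stress: σ'_f = σ'_0 + Δσ = 42.581 + 106 = 148.58 kPa.
Normally consolidated clay, so the full stress increment lies on the virgin compression line:
S_c = C_c·H/(1+e₀)·log₁₀(σ'_f/σ'_0) = 0.16×2.8/(1+0.88)×log₁₀(148.58/42.581)
    = 0.2383 × 0.54274 = 0.1293 m

S_c ≈ 0.129 m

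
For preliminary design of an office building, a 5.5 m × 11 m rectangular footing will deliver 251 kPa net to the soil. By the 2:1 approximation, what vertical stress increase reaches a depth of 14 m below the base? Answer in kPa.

Δσ_z ≈ 31.1 kPa

By the 2:1 method the load spreads at 1 horizontal : 2 vertical, so at depth z the loaded area has grown by z in each plan dimension:
Δσ = qBL/((B+z)(L+z)) = 251×5.5×11/((5.5+14)(11+14)) = 31.15 kPa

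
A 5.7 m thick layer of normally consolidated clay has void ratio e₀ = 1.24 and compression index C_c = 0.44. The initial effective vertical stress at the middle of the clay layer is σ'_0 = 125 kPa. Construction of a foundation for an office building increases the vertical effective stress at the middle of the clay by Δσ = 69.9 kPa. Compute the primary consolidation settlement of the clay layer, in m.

S_c ≈ 0.216 m

Final effective stress: σ'_f = σ'_0 + Δσ = 125 + 69.9 = 194.9 kPa.
Normally consolidated clay, so the full stress increment lies on the virgin compression line:
S_c = C_c·H/(1+e₀)·log₁₀(σ'_f/σ'_0) = 0.44×5.7/(1+1.24)×log₁₀(194.9/125)
    = 1.1196 × 0.1929 = 0.216 m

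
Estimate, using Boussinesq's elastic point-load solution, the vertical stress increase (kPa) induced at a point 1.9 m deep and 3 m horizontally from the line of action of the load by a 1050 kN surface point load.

Δσ_z ≈ 6.09 kPa

Boussinesq vertical stress below a point load on an elastic half-space:
Δσ_z = 3P/(2πz²) · [1 + (r/z)²]^(−5/2)
r/z = 3/1.9 = 1.5789; [1+(r/z)²]^(−5/2) = 0.043851.
Δσ_z = 3×1050/(2π×1.9²) × 0.043851 = 138.87 × 0.043851 = 6.09 kPa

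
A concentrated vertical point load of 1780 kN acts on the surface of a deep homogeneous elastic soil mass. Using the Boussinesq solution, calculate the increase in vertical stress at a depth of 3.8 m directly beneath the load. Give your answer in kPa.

Boussinesq vertical stress below a point load on an elastic half-space:
Δσ_z = 3P/(2πz²) · [1 + (r/z)²]^(−5/2)
r/z = 0/3.8 = 0; [1+(r/z)²]^(−5/2) = 1.
Δσ_z = 3×1780/(2π×3.8²) × 1 = 58.856 × 1 = 58.86 kPa

Δσ_z ≈ 58.9 kPa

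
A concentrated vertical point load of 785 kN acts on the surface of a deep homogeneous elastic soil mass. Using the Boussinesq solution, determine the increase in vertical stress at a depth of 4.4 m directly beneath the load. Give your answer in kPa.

Δσ_z ≈ 19.4 kPa

Boussinesq vertical stress below a point load on an elastic half-space:
Δσ_z = 3P/(2πz²) · [1 + (r/z)²]^(−5/2)
r/z = 0/4.4 = 0; [1+(r/z)²]^(−5/2) = 1.
Δσ_z = 3×785/(2π×4.4²) × 1 = 19.36 × 1 = 19.36 kPa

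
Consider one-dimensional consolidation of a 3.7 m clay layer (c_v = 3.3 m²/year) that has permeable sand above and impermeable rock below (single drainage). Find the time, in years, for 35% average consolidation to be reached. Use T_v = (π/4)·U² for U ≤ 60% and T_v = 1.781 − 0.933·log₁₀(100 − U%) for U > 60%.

t ≈ 0.399 years

Drainage path length: H_d = H = 3.7 m (single drainage).
U ≤ 60%: T_v = (π/4)·U² = (π/4)×0.35² = 0.096211.
t = T_v·H_d²/c_v = 0.096211×3.7²/3.3 = 0.3991 years.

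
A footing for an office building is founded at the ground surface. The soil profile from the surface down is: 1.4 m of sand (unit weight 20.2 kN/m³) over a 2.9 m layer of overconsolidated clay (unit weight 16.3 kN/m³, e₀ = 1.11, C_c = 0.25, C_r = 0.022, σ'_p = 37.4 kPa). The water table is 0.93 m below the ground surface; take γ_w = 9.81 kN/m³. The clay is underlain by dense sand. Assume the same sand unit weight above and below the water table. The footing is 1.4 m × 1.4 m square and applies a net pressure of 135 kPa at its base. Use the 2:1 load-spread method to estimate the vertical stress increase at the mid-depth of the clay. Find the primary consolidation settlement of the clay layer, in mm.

Mid-depth of clay below the ground surface: z = 1.4 + 2.9/2 = 2.85 m.
Total vertical stress at mid-clay: σ_v = 20.2×1.4 + 16.3×1.45 = 51.915 kPa.
Pore pressure: u = 9.81×(2.85 − 0.93) = 18.835 kPa.
Initial effective stress: σ'_0 = σ_v − u = 51.915 − 18.835 = 33.08 kPa.
Stress increase at mid-clay by the 2:1 spreading method:
Δσ = qBL/((B+z)(L+z)) = 135×1.4×1.4/((1.4+2.85)(1.4+2.85)) = 14.649 kPa
Final effective stress: σ'_f = 33.08 + 14.649 = 47.729 kPa.
σ'_f = 47.729 > σ'_p = 37.4 kPa, so the stress path crosses the preconsolidation pressure — recompression up to σ'_p, then virgin compression beyond:
S_c = H/(1+e₀)·[C_r·log₁₀(σ'_p/σ'_0) + C_c·log₁₀(σ'_f/σ'_p)]
    = 2.9/2.11 × [0.022×log₁₀(37.4/33.08) + 0.25×log₁₀(47.729/37.4)]
    = 1.3744 × [0.0011727 + 0.026478] = 0.038 m

S_c ≈ 38 mm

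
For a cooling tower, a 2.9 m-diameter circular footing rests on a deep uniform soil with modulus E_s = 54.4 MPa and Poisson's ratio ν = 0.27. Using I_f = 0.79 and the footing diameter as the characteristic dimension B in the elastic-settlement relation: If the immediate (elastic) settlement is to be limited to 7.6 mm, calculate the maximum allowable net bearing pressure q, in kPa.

E_s = 54.4 MPa = 54400 kPa.
S_e = q·B·(1−ν²)/E_s · I_f  ⇒  q = S_e·E_s / (B·(1−ν²)·I_f).
q = 0.0076 × 54400 / (2.9 × 0.9271 × 0.79) = 194.7 kPa

q ≈ 195 kPa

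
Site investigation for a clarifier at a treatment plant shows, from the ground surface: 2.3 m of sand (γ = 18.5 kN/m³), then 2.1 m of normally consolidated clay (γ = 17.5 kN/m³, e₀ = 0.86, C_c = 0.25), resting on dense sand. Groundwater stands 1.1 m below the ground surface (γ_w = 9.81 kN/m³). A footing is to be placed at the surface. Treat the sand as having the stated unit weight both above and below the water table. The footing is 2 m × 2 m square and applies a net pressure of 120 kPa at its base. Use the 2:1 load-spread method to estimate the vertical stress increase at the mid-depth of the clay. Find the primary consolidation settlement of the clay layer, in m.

Mid-depth of clay below the ground surface: z = 2.3 + 2.1/2 = 3.35 m.
Total vertical stress at mid-clay: σ_v = 18.5×2.3 + 17.5×1.05 = 60.925 kPa.
Pore pressure: u = 9.81×(3.35 − 1.1) = 22.073 kPa.
Initial effective stress: σ'_0 = σ_v − u = 60.925 − 22.073 = 38.852 kPa.
Stress increase at mid-clay by the 2:1 spreading method:
Δσ = qBL/((B+z)(L+z)) = 120×2×2/((2+3.35)(2+3.35)) = 16.77 kPa
Final effective stress: σ'_f = σ'_0 + Δσ = 38.852 + 16.77 = 55.622 kPa.
Normally consolidated clay, so the full stress increment lies on the virgin compression line:
S_c = C_c·H/(1+e₀)·log₁₀(σ'_f/σ'_0) = 0.25×2.1/(1+0.86)×log₁₀(55.622/38.852)
    = 0.28226 × 0.15583 = 0.04398 m

S_c ≈ 0.044 m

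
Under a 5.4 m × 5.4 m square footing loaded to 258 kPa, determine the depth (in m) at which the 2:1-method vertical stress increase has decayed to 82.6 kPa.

z ≈ 4.14 m

2:1 spreading — at depth z the loaded area has grown by z in each plan dimension:
qB²/(B+z)² = Δσ_z ⇒ z = B(√(q/Δσ_z) − 1) = 5.4×(√(258/82.6) − 1) = 4.144 m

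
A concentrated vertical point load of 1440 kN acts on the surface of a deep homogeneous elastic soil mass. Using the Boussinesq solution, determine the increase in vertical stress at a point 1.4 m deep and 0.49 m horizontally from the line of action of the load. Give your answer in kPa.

Δσ_z ≈ 263 kPa

Boussinesq vertical stress below a point load on an elastic half-space:
Δσ_z = 3P/(2πz²) · [1 + (r/z)²]^(−5/2)
r/z = 0.49/1.4 = 0.35; [1+(r/z)²]^(−5/2) = 0.74909.
Δσ_z = 3×1440/(2π×1.4²) × 0.74909 = 350.79 × 0.74909 = 262.8 kPa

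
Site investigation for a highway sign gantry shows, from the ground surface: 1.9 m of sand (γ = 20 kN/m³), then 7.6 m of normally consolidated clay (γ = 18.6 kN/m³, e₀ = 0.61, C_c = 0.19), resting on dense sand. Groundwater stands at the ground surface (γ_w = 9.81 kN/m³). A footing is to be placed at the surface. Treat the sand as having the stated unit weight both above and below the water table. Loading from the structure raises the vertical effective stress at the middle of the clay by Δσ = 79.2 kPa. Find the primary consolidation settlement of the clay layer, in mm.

Mid-depth of clay below the ground surface: z = 1.9 + 7.6/2 = 5.7 m.
Total vertical stress at mid-clay: σ_v = 20×1.9 + 18.6×3.8 = 108.68 kPa.
Pore pressure: u = 9.81×(5.7 − 0) = 55.917 kPa.
Initial effective stress: σ'_0 = σ_v − u = 108.68 − 55.917 = 52.763 kPa.
Final effective stress: σ'_f = σ'_0 + Δσ = 52.763 + 79.2 = 131.96 kPa.
Normally consolidated clay, so the full stress increment lies on the virgin compression line:
S_c = C_c·H/(1+e₀)·log₁₀(σ'_f/σ'_0) = 0.19×7.6/(1+0.61)×log₁₀(131.96/52.763)
    = 0.89689 × 0.39811 = 0.3571 m

S_c ≈ 357 mm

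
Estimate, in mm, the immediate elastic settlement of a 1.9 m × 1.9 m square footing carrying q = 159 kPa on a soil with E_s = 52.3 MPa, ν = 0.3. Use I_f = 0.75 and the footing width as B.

Immediate (elastic) settlement: S_e = q·B·(1−ν²)/E_s · I_f.
E_s = 52.3 MPa = 52300 kPa.
S_e = 159 × 1.9 × (1 − 0.3²) / 52300 × 0.75
    = 159 × 1.9 × 0.91 / 52300 × 0.75
    = 0.003942 m = 3.942 mm

S_e ≈ 3.94 mm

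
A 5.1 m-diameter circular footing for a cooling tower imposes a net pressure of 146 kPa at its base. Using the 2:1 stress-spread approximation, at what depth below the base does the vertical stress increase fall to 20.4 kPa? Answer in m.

z ≈ 8.54 m

2:1 spreading — at depth z the loaded area has grown by z in each plan dimension:
qD²/(D+z)² = Δσ_z ⇒ z = D(√(q/Δσ_z) − 1) = 5.1×(√(146/20.4) − 1) = 8.544 m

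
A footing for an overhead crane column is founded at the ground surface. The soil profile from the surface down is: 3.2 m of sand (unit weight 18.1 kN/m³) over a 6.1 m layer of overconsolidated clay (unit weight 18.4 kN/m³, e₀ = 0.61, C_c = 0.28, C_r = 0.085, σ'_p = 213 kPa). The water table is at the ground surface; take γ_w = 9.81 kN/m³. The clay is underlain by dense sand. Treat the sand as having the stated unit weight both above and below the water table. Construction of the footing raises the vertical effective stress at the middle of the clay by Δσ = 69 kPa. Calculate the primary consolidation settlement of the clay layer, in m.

Mid-depth of clay below the ground surface: z = 3.2 + 6.1/2 = 6.25 m.
Total vertical stress at mid-clay: σ_v = 18.1×3.2 + 18.4×3.05 = 114.04 kPa.
Pore pressure: u = 9.81×(6.25 − 0) = 61.312 kPa.
Initial effective stress: σ'_0 = σ_v − u = 114.04 − 61.312 = 52.728 kPa.
Final effective stress: σ'_f = 52.728 + 69 = 121.73 kPa.
σ'_f = 121.73 ≤ σ'_p = 213 kPa, so the clay remains overconsolidated and only the recompression index applies:
S_c = C_r·H/(1+e₀)·log₁₀(σ'_f/σ'_0) = 0.085×6.1/1.61×log₁₀(121.73/52.728)
    = 0.32205 × 0.36336 = 0.117 m

S_c ≈ 0.117 m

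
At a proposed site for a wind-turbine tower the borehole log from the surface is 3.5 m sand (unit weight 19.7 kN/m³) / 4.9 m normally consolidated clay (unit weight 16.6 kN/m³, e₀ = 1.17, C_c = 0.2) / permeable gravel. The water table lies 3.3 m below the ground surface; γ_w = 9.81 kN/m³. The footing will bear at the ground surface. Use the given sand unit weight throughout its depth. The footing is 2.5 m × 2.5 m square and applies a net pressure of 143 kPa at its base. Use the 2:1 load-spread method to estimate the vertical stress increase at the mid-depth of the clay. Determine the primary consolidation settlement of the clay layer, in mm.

Mid-depth of clay below the ground surface: z = 3.5 + 4.9/2 = 5.95 m.
Total vertical stress at mid-clay: σ_v = 19.7×3.5 + 16.6×2.45 = 109.62 kPa.
Pore pressure: u = 9.81×(5.95 − 3.3) = 25.997 kPa.
Initial effective stress: σ'_0 = σ_v − u = 109.62 − 25.997 = 83.623 kPa.
Stress increase at mid-clay by the 2:1 spreading method:
Δσ = qBL/((B+z)(L+z)) = 143×2.5×2.5/((2.5+5.95)(2.5+5.95)) = 12.517 kPa
Final effective stress: σ'_f = σ'_0 + Δσ = 83.623 + 12.517 = 96.14 kPa.
Normally consolidated clay, so the full stress increment lies on the virgin compression line:
S_c = C_c·H/(1+e₀)·log₁₀(σ'_f/σ'_0) = 0.2×4.9/(1+1.17)×log₁₀(96.14/83.623)
    = 0.45161 × 0.060578 = 0.02736 m

S_c ≈ 27.4 mm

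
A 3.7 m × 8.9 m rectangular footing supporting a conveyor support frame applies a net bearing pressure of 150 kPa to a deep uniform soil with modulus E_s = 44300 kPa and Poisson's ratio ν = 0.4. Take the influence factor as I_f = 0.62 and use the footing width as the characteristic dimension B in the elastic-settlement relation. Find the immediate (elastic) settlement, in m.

S_e ≈ 0.00652 m

Immediate (elastic) settlement: S_e = q·B·(1−ν²)/E_s · I_f.
S_e = 150 × 3.7 × (1 − 0.4²) / 44300 × 0.62
    = 150 × 3.7 × 0.84 / 44300 × 0.62
    = 0.006525 m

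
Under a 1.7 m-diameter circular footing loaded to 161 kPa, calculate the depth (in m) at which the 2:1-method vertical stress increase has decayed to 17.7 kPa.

z ≈ 3.43 m

2:1 spreading — at depth z the loaded area has grown by z in each plan dimension:
qD²/(D+z)² = Δσ_z ⇒ z = D(√(q/Δσ_z) − 1) = 1.7×(√(161/17.7) − 1) = 3.427 m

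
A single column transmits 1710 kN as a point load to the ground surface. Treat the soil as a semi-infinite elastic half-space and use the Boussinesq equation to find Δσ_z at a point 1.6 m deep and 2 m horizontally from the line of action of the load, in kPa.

Boussinesq vertical stress below a point load on an elastic half-space:
Δσ_z = 3P/(2πz²) · [1 + (r/z)²]^(−5/2)
r/z = 2/1.6 = 1.25; [1+(r/z)²]^(−5/2) = 0.095135.
Δσ_z = 3×1710/(2π×1.6²) × 0.095135 = 318.93 × 0.095135 = 30.34 kPa

Δσ_z ≈ 30.3 kPa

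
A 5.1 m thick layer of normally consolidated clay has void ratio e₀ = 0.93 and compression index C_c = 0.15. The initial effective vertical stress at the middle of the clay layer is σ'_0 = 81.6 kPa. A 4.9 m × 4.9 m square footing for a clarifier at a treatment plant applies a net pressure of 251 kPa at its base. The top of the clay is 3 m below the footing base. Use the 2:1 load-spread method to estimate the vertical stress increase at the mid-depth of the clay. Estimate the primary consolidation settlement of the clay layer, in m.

Mid-depth of clay below the footing base: z = 3 + 5.1/2 = 5.55 m.
Stress increase at mid-clay by the 2:1 spreading method:
Δσ = qBL/((B+z)(L+z)) = 251×4.9×4.9/((4.9+5.55)(4.9+5.55)) = 55.187 kPa
Final effective stress: σ'_f = σ'_0 + Δσ = 81.6 + 55.187 = 136.79 kPa.
Normally consolidated clay, so the full stress increment lies on the virgin compression line:
S_c = C_c·H/(1+e₀)·log₁₀(σ'_f/σ'_0) = 0.15×5.1/(1+0.93)×log₁₀(136.79/81.6)
    = 0.39637 × 0.22436 = 0.08893 m

S_c ≈ 0.0889 m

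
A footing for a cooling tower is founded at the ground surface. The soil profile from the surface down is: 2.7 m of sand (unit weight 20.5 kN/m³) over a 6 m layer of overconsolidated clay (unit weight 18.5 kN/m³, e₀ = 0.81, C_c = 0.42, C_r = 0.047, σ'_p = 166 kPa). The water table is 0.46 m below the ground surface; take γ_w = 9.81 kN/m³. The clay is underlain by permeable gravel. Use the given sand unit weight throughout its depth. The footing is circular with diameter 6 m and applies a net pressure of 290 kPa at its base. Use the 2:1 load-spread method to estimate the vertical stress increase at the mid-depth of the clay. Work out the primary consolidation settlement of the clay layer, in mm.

Mid-depth of clay below the ground surface: z = 2.7 + 6/2 = 5.7 m.
Total vertical stress at mid-clay: σ_v = 20.5×2.7 + 18.5×3 = 110.85 kPa.
Pore pressure: u = 9.81×(5.7 − 0.46) = 51.404 kPa.
Initial effective stress: σ'_0 = σ_v − u = 110.85 − 51.404 = 59.446 kPa.
Stress increase at mid-clay by the 2:1 spreading method:
Δσ ≈ qD²/(D+z)² = 290×6²/(6+5.7)² = 76.266 kPa
Final effective stress: σ'_f = 59.446 + 76.266 = 135.71 kPa.
σ'_f = 135.71 ≤ σ'_p = 166 kPa, so the clay remains overconsolidated and only the recompression index applies:
S_c = C_r·H/(1+e₀)·log₁₀(σ'_f/σ'_0) = 0.047×6/1.81×log₁₀(135.71/59.446)
    = 0.1558 × 0.35849 = 0.05585 m

S_c ≈ 55.9 mm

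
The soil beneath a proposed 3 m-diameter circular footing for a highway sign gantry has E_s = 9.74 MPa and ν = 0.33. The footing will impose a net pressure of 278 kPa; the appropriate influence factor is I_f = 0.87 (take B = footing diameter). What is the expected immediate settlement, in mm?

Immediate (elastic) settlement: S_e = q·B·(1−ν²)/E_s · I_f.
E_s = 9.74 MPa = 9740 kPa.
S_e = 278 × 3 × (1 − 0.33²) / 9740 × 0.87
    = 278 × 3 × 0.8911 / 9740 × 0.87
    = 0.06638 m = 66.38 mm

S_e ≈ 66.4 mm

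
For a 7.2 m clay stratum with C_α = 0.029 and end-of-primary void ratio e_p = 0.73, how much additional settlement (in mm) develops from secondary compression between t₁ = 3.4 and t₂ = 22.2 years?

Secondary compression: S_s = C_α·H/(1+e_p)·log₁₀(t₂/t₁)
S_s = 0.029×7.2/(1+0.73)×log₁₀(22.2/3.4)
    = 0.1207 × 0.8149 = 0.09835 m

S_s ≈ 98.4 mm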